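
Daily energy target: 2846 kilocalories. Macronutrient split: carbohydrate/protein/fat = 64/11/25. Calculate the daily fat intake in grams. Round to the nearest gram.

79 g/day

Fat energy = 25% × 2846 = 711.5 kcal.
At 9 kcal/g: 711.5 ÷ 9 = 79.0556 g.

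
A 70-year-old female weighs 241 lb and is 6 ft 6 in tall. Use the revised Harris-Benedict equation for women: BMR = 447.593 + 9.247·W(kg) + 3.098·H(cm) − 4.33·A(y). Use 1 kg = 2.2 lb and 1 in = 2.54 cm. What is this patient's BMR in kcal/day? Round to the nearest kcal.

1771 kcal/day

Convert to metric: weight = 241 ÷ 2.2 = 109.5455 kg; height = (6×12 + 6) × 2.54 = 78 × 2.54 = 198.12 cm.
Harris-Benedict: BMR = 447.593 + 9.247(109.5455) + 3.098(198.12) − 4.33(70) = 1771.2356 kcal/day.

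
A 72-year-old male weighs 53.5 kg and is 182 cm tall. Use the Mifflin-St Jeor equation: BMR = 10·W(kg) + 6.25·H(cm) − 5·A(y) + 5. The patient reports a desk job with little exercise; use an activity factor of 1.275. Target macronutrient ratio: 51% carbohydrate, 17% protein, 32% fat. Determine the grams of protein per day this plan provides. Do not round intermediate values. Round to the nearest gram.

Mifflin-St Jeor (male): BMR = 10(53.5) + 6.25(182) − 5(72) + 5 = 535 + 1137.5 − 360 + 5 = 1317.5 kcal/day.
TEE = 1317.5 × 1.275 = 1679.8125 kcal/day.
Protein energy = 17% × 1679.8125 = 285.5681 kcal.
Protein = 285.5681 ÷ 4 kcal/g = 71.392 g.

71 g/day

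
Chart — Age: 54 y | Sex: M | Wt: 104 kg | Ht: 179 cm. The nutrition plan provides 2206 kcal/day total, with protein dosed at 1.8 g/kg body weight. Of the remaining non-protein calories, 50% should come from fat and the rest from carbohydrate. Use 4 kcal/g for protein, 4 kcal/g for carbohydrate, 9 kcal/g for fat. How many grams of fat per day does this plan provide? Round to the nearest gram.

Protein = 1.8 × 104 = 187.2 g → 187.2 × 4 = 748.8 kcal.
Non-protein calories = 2206 − 748.8 = 1457.2 kcal.
Fat: 50% × 1457.2 = 728.6 kcal; carbohydrate: 728.6 kcal.
Fat: 728.6 kcal ÷ 9 kcal/g = 80.9556 g.

81 g/day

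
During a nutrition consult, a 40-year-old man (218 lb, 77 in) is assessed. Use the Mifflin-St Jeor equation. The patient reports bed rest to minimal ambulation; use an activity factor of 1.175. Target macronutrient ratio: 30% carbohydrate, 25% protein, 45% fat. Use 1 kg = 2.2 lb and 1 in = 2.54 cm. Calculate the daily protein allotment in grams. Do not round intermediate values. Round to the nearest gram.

Convert to metric: weight = 218 ÷ 2.2 = 99.0909 kg; height = 77 × 2.54 = 195.58 cm.
Mifflin-St Jeor (male): BMR = 10(99.0909) + 6.25(195.58) − 5(40) + 5 = 990.9091 + 1222.375 − 200 + 5 = 2018.2841 kcal/day.
TEE = 2018.2841 × 1.175 = 2371.4838 kcal/day.
Protein energy = 25% × 2371.4838 = 592.871 kcal.
Protein = 592.871 ÷ 4 kcal/g = 148.2177 g.

148 g/day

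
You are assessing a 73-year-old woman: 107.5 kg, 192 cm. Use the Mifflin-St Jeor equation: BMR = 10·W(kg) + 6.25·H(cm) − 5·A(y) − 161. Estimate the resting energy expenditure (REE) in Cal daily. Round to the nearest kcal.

Mifflin-St Jeor (female): BMR = 10(107.5) + 6.25(192) − 5(73) − 161 = 1075 + 1200 − 365 − 161 = 1749 kcal/day.

1749 Cal daily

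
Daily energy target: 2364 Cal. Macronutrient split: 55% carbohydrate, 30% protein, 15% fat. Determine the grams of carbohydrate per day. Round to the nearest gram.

325 g/day

Carbohydrate energy = 55% × 2364 = 1300.2 kcal.
At 4 kcal/g: 1300.2 ÷ 4 = 325.05 g.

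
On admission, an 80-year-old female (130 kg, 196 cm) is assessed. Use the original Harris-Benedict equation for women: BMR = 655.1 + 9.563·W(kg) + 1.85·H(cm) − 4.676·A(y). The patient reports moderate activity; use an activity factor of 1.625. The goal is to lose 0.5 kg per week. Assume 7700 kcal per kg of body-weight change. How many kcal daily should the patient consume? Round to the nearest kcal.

Harris-Benedict: BMR = 655.1 + 9.563(130) + 1.85(196) − 4.676(80) = 1886.81 kcal/day.
TEE = 1886.81 × 1.625 = 3066.0663 kcal/day.
Required daily deficit = 0.5 × 7700 ÷ 7 = 550 kcal/day.
Target intake = 3066.0663 − 550 = 2516.0663 kcal/day.

2516 kcal daily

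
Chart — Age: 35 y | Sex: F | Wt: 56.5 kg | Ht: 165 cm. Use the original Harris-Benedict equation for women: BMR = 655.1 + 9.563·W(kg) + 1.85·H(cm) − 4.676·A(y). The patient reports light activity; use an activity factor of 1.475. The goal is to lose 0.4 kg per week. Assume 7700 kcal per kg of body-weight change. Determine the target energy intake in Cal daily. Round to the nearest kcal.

1532 Cal daily

Harris-Benedict: BMR = 655.1 + 9.563(56.5) + 1.85(165) − 4.676(35) = 1336.9995 kcal/day.
TEE = 1336.9995 × 1.475 = 1972.0743 kcal/day.
Required daily deficit = 0.4 × 7700 ÷ 7 = 440 kcal/day.
Target intake = 1972.0743 − 440 = 1532.0743 kcal/day.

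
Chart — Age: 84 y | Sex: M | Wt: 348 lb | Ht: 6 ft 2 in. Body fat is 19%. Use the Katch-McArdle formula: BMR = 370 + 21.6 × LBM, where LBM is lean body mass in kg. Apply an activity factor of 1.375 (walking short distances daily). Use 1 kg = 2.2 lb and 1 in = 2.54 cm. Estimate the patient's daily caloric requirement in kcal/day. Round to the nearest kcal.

4314 kcal/day

Convert to metric: weight = 348 ÷ 2.2 = 158.1818 kg; height = (6×12 + 2) × 2.54 = 74 × 2.54 = 187.96 cm.
LBM = 158.1818 × (1 − 0.19) = 128.1273 kg. Katch-McArdle: BMR = 370 + 21.6 × 128.1273 = 3137.5491 kcal/day.
TEE = BMR × activity factor = 3137.5491 × 1.375 = 4314.13 kcal/day.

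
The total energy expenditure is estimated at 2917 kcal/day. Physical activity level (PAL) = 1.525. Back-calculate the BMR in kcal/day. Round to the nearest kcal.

BMR = TEE ÷ activity factor = 2917 ÷ 1.525 = 1912.7869 kcal/day.

1913 kcal/day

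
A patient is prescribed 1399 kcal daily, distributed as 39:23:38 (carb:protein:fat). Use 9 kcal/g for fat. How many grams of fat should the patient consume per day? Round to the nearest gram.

Fat energy = 38% × 1399 = 531.62 kcal.
At 9 kcal/g: 531.62 ÷ 9 = 59.0689 g.

59 g/day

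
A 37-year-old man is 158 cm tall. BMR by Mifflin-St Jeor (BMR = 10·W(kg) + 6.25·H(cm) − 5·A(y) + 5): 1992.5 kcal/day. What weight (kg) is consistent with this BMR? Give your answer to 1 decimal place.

1992.5 = 10·W + 6.25(158) − 5(37) + 5
10·W = 1992.5 − 807.5 = 1185, so W = 118.5 kg.

118.5 kg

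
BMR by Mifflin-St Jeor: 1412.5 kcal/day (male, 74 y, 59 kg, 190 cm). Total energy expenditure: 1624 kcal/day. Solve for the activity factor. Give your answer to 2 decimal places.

Activity factor = TEE ÷ BMR = 1624 ÷ 1412.5 = 1.15.

1.15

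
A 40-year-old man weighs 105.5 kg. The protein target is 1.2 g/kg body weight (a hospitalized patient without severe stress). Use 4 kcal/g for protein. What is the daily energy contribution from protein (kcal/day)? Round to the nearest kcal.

506 kcal/day

Protein = 1.2 g/kg × 105.5 kg = 126.6 g/day.
Protein energy = 126.6 g × 4 kcal/g = 506.4 kcal/day.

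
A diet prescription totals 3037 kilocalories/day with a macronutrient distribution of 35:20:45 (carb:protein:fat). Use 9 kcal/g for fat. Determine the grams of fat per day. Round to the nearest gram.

152 g/day

Fat energy = 45% × 3037 = 1366.65 kcal.
At 9 kcal/g: 1366.65 ÷ 9 = 151.85 g.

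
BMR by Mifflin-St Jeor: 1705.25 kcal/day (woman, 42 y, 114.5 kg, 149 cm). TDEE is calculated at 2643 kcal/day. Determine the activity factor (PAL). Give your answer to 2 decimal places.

1.55

Activity factor = TEE ÷ BMR = 2643 ÷ 1705.25 = 1.55.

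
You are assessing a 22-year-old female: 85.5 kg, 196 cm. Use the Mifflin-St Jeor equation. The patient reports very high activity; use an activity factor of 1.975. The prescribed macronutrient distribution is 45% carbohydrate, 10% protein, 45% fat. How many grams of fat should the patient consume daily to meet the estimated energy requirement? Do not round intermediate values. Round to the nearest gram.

179 g/day

Mifflin-St Jeor (female): BMR = 10(85.5) + 6.25(196) − 5(22) − 161 = 855 + 1225 − 110 − 161 = 1809 kcal/day.
TEE = 1809 × 1.975 = 3572.775 kcal/day.
Fat energy = 45% × 3572.775 = 1607.7488 kcal.
Fat = 1607.7488 ÷ 9 kcal/g = 178.6388 g.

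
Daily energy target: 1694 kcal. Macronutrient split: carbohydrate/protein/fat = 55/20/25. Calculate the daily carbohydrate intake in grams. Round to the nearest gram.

233 g/day

Carbohydrate energy = 55% × 1694 = 931.7 kcal.
At 4 kcal/g: 931.7 ÷ 4 = 232.925 g.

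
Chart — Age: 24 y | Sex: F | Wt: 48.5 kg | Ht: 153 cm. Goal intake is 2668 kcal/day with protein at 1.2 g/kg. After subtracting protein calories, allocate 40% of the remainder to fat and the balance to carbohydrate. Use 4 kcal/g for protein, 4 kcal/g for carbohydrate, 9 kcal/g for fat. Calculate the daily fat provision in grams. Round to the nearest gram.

Protein = 1.2 × 48.5 = 58.2 g → 58.2 × 4 = 232.8 kcal.
Non-protein calories = 2668 − 232.8 = 2435.2 kcal.
Fat: 40% × 2435.2 = 974.08 kcal; carbohydrate: 1461.12 kcal.
Fat: 974.08 kcal ÷ 9 kcal/g = 108.2311 g.

108 g/day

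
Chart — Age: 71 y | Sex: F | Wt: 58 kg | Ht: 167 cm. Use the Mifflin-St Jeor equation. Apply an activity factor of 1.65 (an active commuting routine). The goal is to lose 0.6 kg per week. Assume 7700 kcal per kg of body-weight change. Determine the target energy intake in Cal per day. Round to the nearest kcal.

1168 Cal per day

Mifflin-St Jeor (female): BMR = 10(58) + 6.25(167) − 5(71) − 161 = 580 + 1043.75 − 355 − 161 = 1107.75 kcal/day.
TEE = 1107.75 × 1.65 = 1827.7875 kcal/day.
Required daily deficit = 0.6 × 7700 ÷ 7 = 660 kcal/day.
Target intake = 1827.7875 − 660 = 1167.7875 kcal/day.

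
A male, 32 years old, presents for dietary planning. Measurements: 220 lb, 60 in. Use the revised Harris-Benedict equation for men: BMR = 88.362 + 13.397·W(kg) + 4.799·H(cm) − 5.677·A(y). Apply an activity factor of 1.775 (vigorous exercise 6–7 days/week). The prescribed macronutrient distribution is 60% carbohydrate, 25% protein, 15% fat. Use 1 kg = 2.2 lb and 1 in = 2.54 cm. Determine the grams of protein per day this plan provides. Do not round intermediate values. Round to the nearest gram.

Convert to metric: weight = 220 ÷ 2.2 = 100 kg; height = 60 × 2.54 = 152.4 cm.
Harris-Benedict: BMR = 88.362 + 13.397(100) + 4.799(152.4) − 5.677(32) = 1977.7656 kcal/day.
TEE = 1977.7656 × 1.775 = 3510.5339 kcal/day.
Protein energy = 25% × 3510.5339 = 877.6335 kcal.
Protein = 877.6335 ÷ 4 kcal/g = 219.4084 g.

219 g/day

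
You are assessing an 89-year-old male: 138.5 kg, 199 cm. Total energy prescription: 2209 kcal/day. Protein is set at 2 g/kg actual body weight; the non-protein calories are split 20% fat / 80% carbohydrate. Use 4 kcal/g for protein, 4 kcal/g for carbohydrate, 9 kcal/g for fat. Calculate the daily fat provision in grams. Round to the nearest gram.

Protein = 2 × 138.5 = 277 g → 277 × 4 = 1108 kcal.
Non-protein calories = 2209 − 1108 = 1101 kcal.
Fat: 20% × 1101 = 220.2 kcal; carbohydrate: 880.8 kcal.
Fat: 220.2 kcal ÷ 9 kcal/g = 24.4667 g.

24 g/day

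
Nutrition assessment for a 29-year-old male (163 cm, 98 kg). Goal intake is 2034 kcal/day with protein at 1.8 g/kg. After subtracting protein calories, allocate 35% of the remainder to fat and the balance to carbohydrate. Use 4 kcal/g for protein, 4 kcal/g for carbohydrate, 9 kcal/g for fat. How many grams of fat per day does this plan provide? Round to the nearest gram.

Protein = 1.8 × 98 = 176.4 g → 176.4 × 4 = 705.6 kcal.
Non-protein calories = 2034 − 705.6 = 1328.4 kcal.
Fat: 35% × 1328.4 = 464.94 kcal; carbohydrate: 863.46 kcal.
Fat: 464.94 kcal ÷ 9 kcal/g = 51.66 g.

52 g/day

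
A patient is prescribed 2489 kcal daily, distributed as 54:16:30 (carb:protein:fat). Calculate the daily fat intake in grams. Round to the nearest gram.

Fat energy = 30% × 2489 = 746.7 kcal.
At 9 kcal/g: 746.7 ÷ 9 = 82.9667 g.

83 g/day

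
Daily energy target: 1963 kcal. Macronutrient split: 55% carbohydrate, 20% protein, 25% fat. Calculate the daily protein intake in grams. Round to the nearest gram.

98 g/day

Protein energy = 20% × 1963 = 392.6 kcal.
At 4 kcal/g: 392.6 ÷ 4 = 98.15 g.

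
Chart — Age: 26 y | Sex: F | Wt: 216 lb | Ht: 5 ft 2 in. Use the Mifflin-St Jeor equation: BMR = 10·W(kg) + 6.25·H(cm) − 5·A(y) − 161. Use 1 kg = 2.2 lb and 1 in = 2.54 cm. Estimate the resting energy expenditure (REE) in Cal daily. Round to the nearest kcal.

Convert to metric: weight = 216 ÷ 2.2 = 98.1818 kg; height = (5×12 + 2) × 2.54 = 62 × 2.54 = 157.48 cm.
Mifflin-St Jeor (female): BMR = 10(98.1818) + 6.25(157.48) − 5(26) − 161 = 981.8182 + 984.25 − 130 − 161 = 1675.0682 kcal/day.

1675 Cal daily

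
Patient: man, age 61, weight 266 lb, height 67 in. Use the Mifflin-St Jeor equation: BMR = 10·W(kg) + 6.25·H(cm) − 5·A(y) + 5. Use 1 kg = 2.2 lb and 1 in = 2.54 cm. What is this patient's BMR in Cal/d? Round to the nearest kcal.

Convert to metric: weight = 266 ÷ 2.2 = 120.9091 kg; height = 67 × 2.54 = 170.18 cm.
Mifflin-St Jeor (male): BMR = 10(120.9091) + 6.25(170.18) − 5(61) + 5 = 1209.0909 + 1063.625 − 305 + 5 = 1972.7159 kcal/day.

1973 Cal/d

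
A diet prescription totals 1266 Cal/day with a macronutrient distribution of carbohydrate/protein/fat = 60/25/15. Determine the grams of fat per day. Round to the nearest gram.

21 g/day

Fat energy = 15% × 1266 = 189.9 kcal.
At 9 kcal/g: 189.9 ÷ 9 = 21.1 g.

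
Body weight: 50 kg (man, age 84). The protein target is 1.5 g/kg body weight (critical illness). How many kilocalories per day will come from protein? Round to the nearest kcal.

300 kcal/day

Protein = 1.5 g/kg × 50 kg = 75 g/day.
Protein energy = 75 g × 4 kcal/g = 300 kcal/day.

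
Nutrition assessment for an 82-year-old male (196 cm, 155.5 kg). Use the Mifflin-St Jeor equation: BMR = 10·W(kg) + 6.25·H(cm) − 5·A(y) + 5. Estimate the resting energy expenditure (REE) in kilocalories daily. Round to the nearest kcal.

2375 kilocalories daily

Mifflin-St Jeor (male): BMR = 10(155.5) + 6.25(196) − 5(82) + 5 = 1555 + 1225 − 410 + 5 = 2375 kcal/day.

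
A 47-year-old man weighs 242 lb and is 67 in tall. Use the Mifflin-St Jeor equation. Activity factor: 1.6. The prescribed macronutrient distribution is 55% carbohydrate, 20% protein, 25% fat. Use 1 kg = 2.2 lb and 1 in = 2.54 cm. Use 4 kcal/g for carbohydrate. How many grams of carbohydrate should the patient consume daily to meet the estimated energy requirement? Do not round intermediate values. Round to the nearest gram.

Convert to metric: weight = 242 ÷ 2.2 = 110 kg; height = 67 × 2.54 = 170.18 cm.
Mifflin-St Jeor (male): BMR = 10(110) + 6.25(170.18) − 5(47) + 5 = 1100 + 1063.625 − 235 + 5 = 1933.625 kcal/day.
TEE = 1933.625 × 1.6 = 3093.8 kcal/day.
Carbohydrate energy = 55% × 3093.8 = 1701.59 kcal.
Carbohydrate = 1701.59 ÷ 4 kcal/g = 425.3975 g.

425 g/day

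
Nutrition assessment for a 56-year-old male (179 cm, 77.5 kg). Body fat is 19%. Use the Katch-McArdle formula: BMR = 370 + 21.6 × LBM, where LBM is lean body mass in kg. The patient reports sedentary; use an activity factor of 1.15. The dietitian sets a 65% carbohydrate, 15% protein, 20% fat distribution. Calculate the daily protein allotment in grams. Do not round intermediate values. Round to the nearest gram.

LBM = 77.5 × (1 − 0.19) = 62.775 kg. Katch-McArdle: BMR = 370 + 21.6 × 62.775 = 1725.94 kcal/day.
TEE = 1725.94 × 1.15 = 1984.831 kcal/day.
Protein energy = 15% × 1984.831 = 297.7247 kcal.
Protein = 297.7247 ÷ 4 kcal/g = 74.4312 g.

74 g/day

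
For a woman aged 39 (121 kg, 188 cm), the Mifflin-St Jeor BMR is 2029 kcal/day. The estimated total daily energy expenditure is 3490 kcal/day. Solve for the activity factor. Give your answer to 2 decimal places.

1.72

Activity factor = TEE ÷ BMR = 3490 ÷ 2029 = 1.72.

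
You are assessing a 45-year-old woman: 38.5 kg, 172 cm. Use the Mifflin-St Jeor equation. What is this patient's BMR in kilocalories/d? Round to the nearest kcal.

Mifflin-St Jeor (female): BMR = 10(38.5) + 6.25(172) − 5(45) − 161 = 385 + 1075 − 225 − 161 = 1074 kcal/day.

1074 kilocalories/d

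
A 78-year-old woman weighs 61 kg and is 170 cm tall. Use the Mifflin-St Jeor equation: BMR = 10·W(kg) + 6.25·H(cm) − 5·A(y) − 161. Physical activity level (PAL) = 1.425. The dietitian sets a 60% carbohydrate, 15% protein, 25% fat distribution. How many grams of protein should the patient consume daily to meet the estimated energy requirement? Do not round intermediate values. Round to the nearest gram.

Mifflin-St Jeor (female): BMR = 10(61) + 6.25(170) − 5(78) − 161 = 610 + 1062.5 − 390 − 161 = 1121.5 kcal/day.
TEE = 1121.5 × 1.425 = 1598.1375 kcal/day.
Protein energy = 15% × 1598.1375 = 239.7206 kcal.
Protein = 239.7206 ÷ 4 kcal/g = 59.9302 g.

60 g/day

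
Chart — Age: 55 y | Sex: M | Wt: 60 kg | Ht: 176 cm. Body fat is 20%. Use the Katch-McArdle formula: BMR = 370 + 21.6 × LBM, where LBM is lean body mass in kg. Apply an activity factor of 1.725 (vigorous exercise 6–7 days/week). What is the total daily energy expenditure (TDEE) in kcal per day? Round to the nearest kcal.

2427 kcal per day

LBM = 60 × (1 − 0.2) = 48 kg. Katch-McArdle: BMR = 370 + 21.6 × 48 = 1406.8 kcal/day.
TEE = BMR × activity factor = 1406.8 × 1.725 = 2426.73 kcal/day.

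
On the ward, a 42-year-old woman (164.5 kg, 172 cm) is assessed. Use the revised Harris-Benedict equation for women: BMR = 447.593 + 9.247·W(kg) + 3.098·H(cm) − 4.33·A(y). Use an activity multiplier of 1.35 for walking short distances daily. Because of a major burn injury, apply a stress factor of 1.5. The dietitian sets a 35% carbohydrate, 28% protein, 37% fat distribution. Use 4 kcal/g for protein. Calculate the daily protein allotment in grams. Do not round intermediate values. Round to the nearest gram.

Harris-Benedict: BMR = 447.593 + 9.247(164.5) + 3.098(172) − 4.33(42) = 2319.7205 kcal/day.
TEE = 2319.7205 × 1.35 = 3131.6227 kcal/day.
With stress factor 1.5: 3131.6227 × 1.5 = 4697.434 kcal/day.
Protein energy = 28% × 4697.434 = 1315.2815 kcal.
Protein = 1315.2815 ÷ 4 kcal/g = 328.8204 g.

329 g/day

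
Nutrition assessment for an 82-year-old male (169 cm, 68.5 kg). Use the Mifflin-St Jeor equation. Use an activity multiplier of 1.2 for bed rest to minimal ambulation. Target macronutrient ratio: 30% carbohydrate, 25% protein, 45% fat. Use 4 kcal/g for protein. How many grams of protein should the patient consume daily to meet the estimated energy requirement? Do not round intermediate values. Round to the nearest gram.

100 g/day

Mifflin-St Jeor (male): BMR = 10(68.5) + 6.25(169) − 5(82) + 5 = 685 + 1056.25 − 410 + 5 = 1336.25 kcal/day.
TEE = 1336.25 × 1.2 = 1603.5 kcal/day.
Protein energy = 25% × 1603.5 = 400.875 kcal.
Protein = 400.875 ÷ 4 kcal/g = 100.2188 g.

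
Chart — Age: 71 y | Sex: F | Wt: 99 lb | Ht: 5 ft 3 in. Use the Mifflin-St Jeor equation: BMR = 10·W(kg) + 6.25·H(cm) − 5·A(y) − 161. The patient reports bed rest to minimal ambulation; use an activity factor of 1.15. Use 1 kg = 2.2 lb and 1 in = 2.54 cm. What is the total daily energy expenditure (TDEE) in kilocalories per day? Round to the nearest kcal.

Convert to metric: weight = 99 ÷ 2.2 = 45 kg; height = (5×12 + 3) × 2.54 = 63 × 2.54 = 160.02 cm.
Mifflin-St Jeor (female): BMR = 10(45) + 6.25(160.02) − 5(71) − 161 = 450 + 1000.125 − 355 − 161 = 934.125 kcal/day.
TEE = BMR × activity factor = 934.125 × 1.15 = 1074.2438 kcal/day.

1074 kilocalories per day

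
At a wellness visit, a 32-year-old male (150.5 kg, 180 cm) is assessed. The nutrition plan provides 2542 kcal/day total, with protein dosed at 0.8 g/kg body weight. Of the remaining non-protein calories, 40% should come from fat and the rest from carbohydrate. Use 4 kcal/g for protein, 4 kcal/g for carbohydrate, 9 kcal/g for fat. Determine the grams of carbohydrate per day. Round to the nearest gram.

309 g/day

Protein = 0.8 × 150.5 = 120.4 g → 120.4 × 4 = 481.6 kcal.
Non-protein calories = 2542 − 481.6 = 2060.4 kcal.
Fat: 40% × 2060.4 = 824.16 kcal; carbohydrate: 1236.24 kcal.
Carbohydrate: 1236.24 kcal ÷ 4 kcal/g = 309.06 g.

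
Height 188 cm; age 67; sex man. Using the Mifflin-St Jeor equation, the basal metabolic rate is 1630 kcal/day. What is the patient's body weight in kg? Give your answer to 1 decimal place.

1630 = 10·W + 6.25(188) − 5(67) + 5
10·W = 1630 − 845 = 785, so W = 78.5 kg.

78.5 kg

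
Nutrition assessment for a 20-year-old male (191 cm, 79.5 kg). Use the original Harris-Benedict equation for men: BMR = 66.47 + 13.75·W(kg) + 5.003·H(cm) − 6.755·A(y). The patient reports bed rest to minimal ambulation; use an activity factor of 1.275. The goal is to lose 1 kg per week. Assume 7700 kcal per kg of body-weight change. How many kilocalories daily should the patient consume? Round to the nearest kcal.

Harris-Benedict: BMR = 66.47 + 13.75(79.5) + 5.003(191) − 6.755(20) = 1980.068 kcal/day.
TEE = 1980.068 × 1.275 = 2524.5867 kcal/day.
Required daily deficit = 1 × 7700 ÷ 7 = 1100 kcal/day.
Target intake = 2524.5867 − 1100 = 1424.5867 kcal/day.

1425 kilocalories daily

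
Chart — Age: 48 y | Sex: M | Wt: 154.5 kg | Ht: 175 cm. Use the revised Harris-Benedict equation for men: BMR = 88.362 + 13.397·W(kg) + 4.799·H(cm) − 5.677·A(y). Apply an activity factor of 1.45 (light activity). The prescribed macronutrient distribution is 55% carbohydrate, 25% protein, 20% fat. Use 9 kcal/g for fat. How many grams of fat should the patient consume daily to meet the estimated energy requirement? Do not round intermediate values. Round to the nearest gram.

88 g/day

Harris-Benedict: BMR = 88.362 + 13.397(154.5) + 4.799(175) − 5.677(48) = 2725.5275 kcal/day.
TEE = 2725.5275 × 1.45 = 3952.0149 kcal/day.
Fat energy = 20% × 3952.0149 = 790.403 kcal.
Fat = 790.403 ÷ 9 kcal/g = 87.8226 g.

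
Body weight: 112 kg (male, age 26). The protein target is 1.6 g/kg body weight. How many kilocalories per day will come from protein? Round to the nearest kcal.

717 kcal/day

Protein = 1.6 g/kg × 112 kg = 179.2 g/day.
Protein energy = 179.2 g × 4 kcal/g = 716.8 kcal/day.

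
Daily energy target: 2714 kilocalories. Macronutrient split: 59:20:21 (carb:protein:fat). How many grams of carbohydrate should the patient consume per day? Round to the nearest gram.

Carbohydrate energy = 59% × 2714 = 1601.26 kcal.
At 4 kcal/g: 1601.26 ÷ 4 = 400.315 g.

400 g/day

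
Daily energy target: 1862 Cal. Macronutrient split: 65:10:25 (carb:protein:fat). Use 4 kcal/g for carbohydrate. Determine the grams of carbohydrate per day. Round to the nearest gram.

303 g/day

Carbohydrate energy = 65% × 1862 = 1210.3 kcal.
At 4 kcal/g: 1210.3 ÷ 4 = 302.575 g.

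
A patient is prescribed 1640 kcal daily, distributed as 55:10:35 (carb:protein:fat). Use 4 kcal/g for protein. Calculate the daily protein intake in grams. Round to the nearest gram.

Protein energy = 10% × 1640 = 164 kcal.
At 4 kcal/g: 164 ÷ 4 = 41 g.

41 g/day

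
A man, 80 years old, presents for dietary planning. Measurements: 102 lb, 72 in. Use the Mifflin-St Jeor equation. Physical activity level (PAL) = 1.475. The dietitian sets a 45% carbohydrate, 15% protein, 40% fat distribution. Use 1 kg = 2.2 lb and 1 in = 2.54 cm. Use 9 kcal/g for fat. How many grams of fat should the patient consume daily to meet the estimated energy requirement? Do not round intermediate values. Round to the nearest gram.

79 g/day

Convert to metric: weight = 102 ÷ 2.2 = 46.3636 kg; height = 72 × 2.54 = 182.88 cm.
Mifflin-St Jeor (male): BMR = 10(46.3636) + 6.25(182.88) − 5(80) + 5 = 463.6364 + 1143 − 400 + 5 = 1211.6364 kcal/day.
TEE = 1211.6364 × 1.475 = 1787.1636 kcal/day.
Fat energy = 40% × 1787.1636 = 714.8655 kcal.
Fat = 714.8655 ÷ 9 kcal/g = 79.4295 g.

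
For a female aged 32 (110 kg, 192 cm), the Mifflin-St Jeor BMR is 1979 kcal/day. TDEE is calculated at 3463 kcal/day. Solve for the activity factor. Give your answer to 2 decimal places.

Activity factor = TEE ÷ BMR = 3463 ÷ 1979 = 1.75.

1.75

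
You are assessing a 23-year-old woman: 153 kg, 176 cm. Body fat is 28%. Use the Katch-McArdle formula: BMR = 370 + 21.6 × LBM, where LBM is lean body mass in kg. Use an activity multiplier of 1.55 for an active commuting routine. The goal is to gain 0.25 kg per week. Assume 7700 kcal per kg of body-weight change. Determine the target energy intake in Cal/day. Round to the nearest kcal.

4537 Cal/day

LBM = 153 × (1 − 0.28) = 110.16 kg. Katch-McArdle: BMR = 370 + 21.6 × 110.16 = 2749.456 kcal/day.
TEE = 2749.456 × 1.55 = 4261.6568 kcal/day.
Required daily surplus = 0.25 × 7700 ÷ 7 = 275 kcal/day.
Target intake = 4261.6568 + 275 = 4536.6568 kcal/day.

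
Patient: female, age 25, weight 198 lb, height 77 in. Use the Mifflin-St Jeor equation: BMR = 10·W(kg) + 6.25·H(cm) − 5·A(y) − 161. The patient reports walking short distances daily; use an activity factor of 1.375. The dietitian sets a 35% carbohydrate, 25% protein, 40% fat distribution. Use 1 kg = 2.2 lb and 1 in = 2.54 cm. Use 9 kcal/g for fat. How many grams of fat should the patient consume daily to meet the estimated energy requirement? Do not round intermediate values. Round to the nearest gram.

112 g/day

Convert to metric: weight = 198 ÷ 2.2 = 90 kg; height = 77 × 2.54 = 195.58 cm.
Mifflin-St Jeor (female): BMR = 10(90) + 6.25(195.58) − 5(25) − 161 = 900 + 1222.375 − 125 − 161 = 1836.375 kcal/day.
TEE = 1836.375 × 1.375 = 2525.0156 kcal/day.
Fat energy = 40% × 2525.0156 = 1010.0063 kcal.
Fat = 1010.0063 ÷ 9 kcal/g = 112.2229 g.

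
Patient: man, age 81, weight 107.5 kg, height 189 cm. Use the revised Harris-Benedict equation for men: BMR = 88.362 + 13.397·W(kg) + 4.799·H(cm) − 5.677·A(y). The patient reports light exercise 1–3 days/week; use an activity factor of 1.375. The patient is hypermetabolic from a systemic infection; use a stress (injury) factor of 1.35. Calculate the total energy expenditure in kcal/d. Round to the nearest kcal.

3667 kcal/d

Harris-Benedict: BMR = 88.362 + 13.397(107.5) + 4.799(189) − 5.677(81) = 1975.7135 kcal/day.
TEE = BMR × activity factor = 1975.7135 × 1.375 = 2716.6061 kcal/day.
Apply stress factor: 2716.6061 × 1.35 = 3667.4182 kcal/day.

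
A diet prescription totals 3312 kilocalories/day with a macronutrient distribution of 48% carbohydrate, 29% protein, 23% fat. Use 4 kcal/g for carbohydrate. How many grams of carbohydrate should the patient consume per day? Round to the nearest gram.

397 g/day

Carbohydrate energy = 48% × 3312 = 1589.76 kcal.
At 4 kcal/g: 1589.76 ÷ 4 = 397.44 g.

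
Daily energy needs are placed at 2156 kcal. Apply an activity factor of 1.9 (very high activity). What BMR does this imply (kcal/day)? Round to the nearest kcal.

BMR = TEE ÷ activity factor = 2156 ÷ 1.9 = 1134.7368 kcal/day.

1135 kcal/day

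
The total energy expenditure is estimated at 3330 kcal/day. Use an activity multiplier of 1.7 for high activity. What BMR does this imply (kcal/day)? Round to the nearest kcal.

BMR = TEE ÷ activity factor = 3330 ÷ 1.7 = 1958.8235 kcal/day.

1959 kcal/day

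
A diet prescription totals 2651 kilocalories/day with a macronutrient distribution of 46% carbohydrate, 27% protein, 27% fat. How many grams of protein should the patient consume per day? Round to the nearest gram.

179 g/day

Protein energy = 27% × 2651 = 715.77 kcal.
At 4 kcal/g: 715.77 ÷ 4 = 178.9425 g.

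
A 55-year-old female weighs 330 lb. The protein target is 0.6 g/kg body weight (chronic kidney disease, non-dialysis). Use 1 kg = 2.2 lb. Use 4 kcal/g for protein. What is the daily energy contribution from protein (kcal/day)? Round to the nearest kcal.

360 kcal/day

Weight in kg = 330 ÷ 2.2 = 150 kg.
Protein = 0.6 g/kg × 150 kg = 90 g/day.
Protein energy = 90 g × 4 kcal/g = 360 kcal/day.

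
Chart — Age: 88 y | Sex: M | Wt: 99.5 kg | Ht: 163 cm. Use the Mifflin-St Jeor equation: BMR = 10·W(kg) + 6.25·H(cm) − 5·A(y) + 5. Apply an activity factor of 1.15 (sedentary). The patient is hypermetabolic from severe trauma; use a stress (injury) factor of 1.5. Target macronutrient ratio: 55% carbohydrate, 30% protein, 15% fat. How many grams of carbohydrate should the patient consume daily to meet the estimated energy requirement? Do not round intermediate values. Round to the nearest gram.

Mifflin-St Jeor (male): BMR = 10(99.5) + 6.25(163) − 5(88) + 5 = 995 + 1018.75 − 440 + 5 = 1578.75 kcal/day.
TEE = 1578.75 × 1.15 = 1815.5625 kcal/day.
With stress factor 1.5: 1815.5625 × 1.5 = 2723.3438 kcal/day.
Carbohydrate energy = 55% × 2723.3438 = 1497.8391 kcal.
Carbohydrate = 1497.8391 ÷ 4 kcal/g = 374.4598 g.

374 g/day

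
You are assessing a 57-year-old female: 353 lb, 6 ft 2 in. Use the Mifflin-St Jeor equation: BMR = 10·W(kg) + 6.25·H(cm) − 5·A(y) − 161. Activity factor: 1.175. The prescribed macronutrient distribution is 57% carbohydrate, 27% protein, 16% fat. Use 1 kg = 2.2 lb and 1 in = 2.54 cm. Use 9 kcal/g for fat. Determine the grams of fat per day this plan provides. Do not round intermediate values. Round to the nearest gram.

Convert to metric: weight = 353 ÷ 2.2 = 160.4545 kg; height = (6×12 + 2) × 2.54 = 74 × 2.54 = 187.96 cm.
Mifflin-St Jeor (female): BMR = 10(160.4545) + 6.25(187.96) − 5(57) − 161 = 1604.5455 + 1174.75 − 285 − 161 = 2333.2955 kcal/day.
TEE = 2333.2955 × 1.175 = 2741.6222 kcal/day.
Fat energy = 16% × 2741.6222 = 438.6595 kcal.
Fat = 438.6595 ÷ 9 kcal/g = 48.7399 g.

49 g/day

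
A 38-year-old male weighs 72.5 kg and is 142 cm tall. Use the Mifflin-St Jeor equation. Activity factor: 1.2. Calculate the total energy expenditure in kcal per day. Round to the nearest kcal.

1713 kcal per day

Mifflin-St Jeor (male): BMR = 10(72.5) + 6.25(142) − 5(38) + 5 = 725 + 887.5 − 190 + 5 = 1427.5 kcal/day.
TEE = BMR × activity factor = 1427.5 × 1.2 = 1713 kcal/day.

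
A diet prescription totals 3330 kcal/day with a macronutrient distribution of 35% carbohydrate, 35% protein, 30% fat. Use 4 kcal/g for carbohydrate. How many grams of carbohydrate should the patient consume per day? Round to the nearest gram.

291 g/day

Carbohydrate energy = 35% × 3330 = 1165.5 kcal.
At 4 kcal/g: 1165.5 ÷ 4 = 291.375 g.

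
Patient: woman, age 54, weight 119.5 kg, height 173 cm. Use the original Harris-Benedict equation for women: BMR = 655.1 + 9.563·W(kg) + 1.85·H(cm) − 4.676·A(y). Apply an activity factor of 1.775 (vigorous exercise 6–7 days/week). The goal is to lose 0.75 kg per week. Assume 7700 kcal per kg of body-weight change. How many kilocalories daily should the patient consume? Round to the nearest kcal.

Harris-Benedict: BMR = 655.1 + 9.563(119.5) + 1.85(173) − 4.676(54) = 1865.4245 kcal/day.
TEE = 1865.4245 × 1.775 = 3311.1285 kcal/day.
Required daily deficit = 0.75 × 7700 ÷ 7 = 825 kcal/day.
Target intake = 3311.1285 − 825 = 2486.1285 kcal/day.

2486 kilocalories daily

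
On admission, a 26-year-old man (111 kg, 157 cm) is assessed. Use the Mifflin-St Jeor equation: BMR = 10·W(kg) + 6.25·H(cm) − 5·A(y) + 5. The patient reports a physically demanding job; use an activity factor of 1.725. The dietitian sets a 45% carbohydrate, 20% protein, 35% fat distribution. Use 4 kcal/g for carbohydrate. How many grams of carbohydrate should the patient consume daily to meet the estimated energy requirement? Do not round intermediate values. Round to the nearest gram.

Mifflin-St Jeor (male): BMR = 10(111) + 6.25(157) − 5(26) + 5 = 1110 + 981.25 − 130 + 5 = 1966.25 kcal/day.
TEE = 1966.25 × 1.725 = 3391.7813 kcal/day.
Carbohydrate energy = 45% × 3391.7813 = 1526.3016 kcal.
Carbohydrate = 1526.3016 ÷ 4 kcal/g = 381.5754 g.

382 g/day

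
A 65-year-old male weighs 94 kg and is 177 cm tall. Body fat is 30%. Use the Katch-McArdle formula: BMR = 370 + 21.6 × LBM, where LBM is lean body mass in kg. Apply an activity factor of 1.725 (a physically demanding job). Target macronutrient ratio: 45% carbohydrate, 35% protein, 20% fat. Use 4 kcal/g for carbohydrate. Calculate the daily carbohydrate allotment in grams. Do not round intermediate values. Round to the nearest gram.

348 g/day

LBM = 94 × (1 − 0.3) = 65.8 kg. Katch-McArdle: BMR = 370 + 21.6 × 65.8 = 1791.28 kcal/day.
TEE = 1791.28 × 1.725 = 3089.958 kcal/day.
Carbohydrate energy = 45% × 3089.958 = 1390.4811 kcal.
Carbohydrate = 1390.4811 ÷ 4 kcal/g = 347.6203 g.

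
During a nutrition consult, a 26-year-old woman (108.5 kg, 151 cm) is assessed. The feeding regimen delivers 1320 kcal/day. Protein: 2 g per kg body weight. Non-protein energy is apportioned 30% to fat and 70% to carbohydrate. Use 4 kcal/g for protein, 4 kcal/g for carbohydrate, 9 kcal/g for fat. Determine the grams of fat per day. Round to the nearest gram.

Protein = 2 × 108.5 = 217 g → 217 × 4 = 868 kcal.
Non-protein calories = 1320 − 868 = 452 kcal.
Fat: 30% × 452 = 135.6 kcal; carbohydrate: 316.4 kcal.
Fat: 135.6 kcal ÷ 9 kcal/g = 15.0667 g.

15 g/day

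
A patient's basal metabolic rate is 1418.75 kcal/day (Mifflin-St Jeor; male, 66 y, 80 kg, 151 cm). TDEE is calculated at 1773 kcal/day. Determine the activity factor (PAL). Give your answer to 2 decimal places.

1.25

Activity factor = TEE ÷ BMR = 1773 ÷ 1418.75 = 1.25.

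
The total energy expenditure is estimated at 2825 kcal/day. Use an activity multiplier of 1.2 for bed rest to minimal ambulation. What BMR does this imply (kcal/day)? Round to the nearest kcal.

BMR = TEE ÷ activity factor = 2825 ÷ 1.2 = 2354.1667 kcal/day.

2354 kcal/day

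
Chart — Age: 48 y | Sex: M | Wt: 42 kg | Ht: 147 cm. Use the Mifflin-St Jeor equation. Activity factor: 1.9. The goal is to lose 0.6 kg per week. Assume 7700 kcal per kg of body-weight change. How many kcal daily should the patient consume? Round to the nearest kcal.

1437 kcal daily

Mifflin-St Jeor (male): BMR = 10(42) + 6.25(147) − 5(48) + 5 = 420 + 918.75 − 240 + 5 = 1103.75 kcal/day.
TEE = 1103.75 × 1.9 = 2097.125 kcal/day.
Required daily deficit = 0.6 × 7700 ÷ 7 = 660 kcal/day.
Target intake = 2097.125 − 660 = 1437.125 kcal/day.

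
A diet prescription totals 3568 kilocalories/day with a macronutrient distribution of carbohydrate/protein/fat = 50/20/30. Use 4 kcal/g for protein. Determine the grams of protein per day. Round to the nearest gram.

178 g/day

Protein energy = 20% × 3568 = 713.6 kcal.
At 4 kcal/g: 713.6 ÷ 4 = 178.4 g.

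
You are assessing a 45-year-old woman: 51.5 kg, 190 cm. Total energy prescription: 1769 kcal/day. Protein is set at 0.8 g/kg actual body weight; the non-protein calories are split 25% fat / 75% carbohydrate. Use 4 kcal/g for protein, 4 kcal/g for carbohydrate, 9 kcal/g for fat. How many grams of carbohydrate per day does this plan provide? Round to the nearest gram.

301 g/day

Protein = 0.8 × 51.5 = 41.2 g → 41.2 × 4 = 164.8 kcal.
Non-protein calories = 1769 − 164.8 = 1604.2 kcal.
Fat: 25% × 1604.2 = 401.05 kcal; carbohydrate: 1203.15 kcal.
Carbohydrate: 1203.15 kcal ÷ 4 kcal/g = 300.7875 g.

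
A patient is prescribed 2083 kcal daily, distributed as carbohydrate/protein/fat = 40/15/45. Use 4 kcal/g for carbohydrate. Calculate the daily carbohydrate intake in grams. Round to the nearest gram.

208 g/day

Carbohydrate energy = 40% × 2083 = 833.2 kcal.
At 4 kcal/g: 833.2 ÷ 4 = 208.3 g.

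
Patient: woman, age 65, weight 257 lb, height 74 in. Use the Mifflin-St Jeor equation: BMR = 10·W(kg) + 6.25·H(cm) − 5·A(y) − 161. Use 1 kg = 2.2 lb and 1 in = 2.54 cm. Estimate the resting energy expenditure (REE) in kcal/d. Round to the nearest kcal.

1857 kcal/d

Convert to metric: weight = 257 ÷ 2.2 = 116.8182 kg; height = 74 × 2.54 = 187.96 cm.
Mifflin-St Jeor (female): BMR = 10(116.8182) + 6.25(187.96) − 5(65) − 161 = 1168.1818 + 1174.75 − 325 − 161 = 1856.9318 kcal/day.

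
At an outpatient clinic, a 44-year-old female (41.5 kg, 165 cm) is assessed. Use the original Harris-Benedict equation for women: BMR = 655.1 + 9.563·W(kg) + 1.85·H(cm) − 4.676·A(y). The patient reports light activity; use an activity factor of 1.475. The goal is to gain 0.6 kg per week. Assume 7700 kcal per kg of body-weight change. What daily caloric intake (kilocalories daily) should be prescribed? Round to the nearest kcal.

2358 kilocalories daily

Harris-Benedict: BMR = 655.1 + 9.563(41.5) + 1.85(165) − 4.676(44) = 1151.4705 kcal/day.
TEE = 1151.4705 × 1.475 = 1698.419 kcal/day.
Required daily surplus = 0.6 × 7700 ÷ 7 = 660 kcal/day.
Target intake = 1698.419 + 660 = 2358.419 kcal/day.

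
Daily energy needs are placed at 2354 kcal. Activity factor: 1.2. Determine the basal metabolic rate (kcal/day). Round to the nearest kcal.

1962 kcal/day

BMR = TEE ÷ activity factor = 2354 ÷ 1.2 = 1961.6667 kcal/day.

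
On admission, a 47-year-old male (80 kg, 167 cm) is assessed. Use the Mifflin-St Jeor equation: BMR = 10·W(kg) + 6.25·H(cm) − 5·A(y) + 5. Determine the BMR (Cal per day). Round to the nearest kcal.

1614 Cal per day

Mifflin-St Jeor (male): BMR = 10(80) + 6.25(167) − 5(47) + 5 = 800 + 1043.75 − 235 + 5 = 1613.75 kcal/day.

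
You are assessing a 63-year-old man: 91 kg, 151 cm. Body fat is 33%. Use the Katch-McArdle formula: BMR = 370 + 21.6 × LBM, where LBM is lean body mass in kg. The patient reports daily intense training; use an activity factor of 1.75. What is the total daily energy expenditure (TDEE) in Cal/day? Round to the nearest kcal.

2952 Cal/day

LBM = 91 × (1 − 0.33) = 60.97 kg. Katch-McArdle: BMR = 370 + 21.6 × 60.97 = 1686.952 kcal/day.
TEE = BMR × activity factor = 1686.952 × 1.75 = 2952.166 kcal/day.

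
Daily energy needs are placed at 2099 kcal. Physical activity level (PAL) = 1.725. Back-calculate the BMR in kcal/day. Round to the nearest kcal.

BMR = TEE ÷ activity factor = 2099 ÷ 1.725 = 1216.8116 kcal/day.

1217 kcal/day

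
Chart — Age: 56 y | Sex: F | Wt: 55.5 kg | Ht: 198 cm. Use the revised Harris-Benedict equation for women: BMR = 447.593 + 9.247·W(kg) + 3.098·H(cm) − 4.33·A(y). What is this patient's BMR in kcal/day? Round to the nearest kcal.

Harris-Benedict: BMR = 447.593 + 9.247(55.5) + 3.098(198) − 4.33(56) = 1331.7255 kcal/day.

1332 kcal/day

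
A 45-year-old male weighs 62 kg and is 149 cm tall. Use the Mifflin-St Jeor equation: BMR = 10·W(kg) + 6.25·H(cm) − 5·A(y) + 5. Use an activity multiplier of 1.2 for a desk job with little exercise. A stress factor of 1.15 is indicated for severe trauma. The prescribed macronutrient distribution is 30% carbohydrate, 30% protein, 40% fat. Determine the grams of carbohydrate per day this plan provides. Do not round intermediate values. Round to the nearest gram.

Mifflin-St Jeor (male): BMR = 10(62) + 6.25(149) − 5(45) + 5 = 620 + 931.25 − 225 + 5 = 1331.25 kcal/day.
TEE = 1331.25 × 1.2 = 1597.5 kcal/day.
With stress factor 1.15: 1597.5 × 1.15 = 1837.125 kcal/day.
Carbohydrate energy = 30% × 1837.125 = 551.1375 kcal.
Carbohydrate = 551.1375 ÷ 4 kcal/g = 137.7844 g.

138 g/day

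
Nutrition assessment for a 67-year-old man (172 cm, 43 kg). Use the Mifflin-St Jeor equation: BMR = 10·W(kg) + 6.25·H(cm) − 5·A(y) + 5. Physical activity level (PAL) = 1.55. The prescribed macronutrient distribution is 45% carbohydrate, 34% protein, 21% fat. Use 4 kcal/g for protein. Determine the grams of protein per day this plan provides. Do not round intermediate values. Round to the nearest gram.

155 g/day

Mifflin-St Jeor (male): BMR = 10(43) + 6.25(172) − 5(67) + 5 = 430 + 1075 − 335 + 5 = 1175 kcal/day.
TEE = 1175 × 1.55 = 1821.25 kcal/day.
Protein energy = 34% × 1821.25 = 619.225 kcal.
Protein = 619.225 ÷ 4 kcal/g = 154.8063 g.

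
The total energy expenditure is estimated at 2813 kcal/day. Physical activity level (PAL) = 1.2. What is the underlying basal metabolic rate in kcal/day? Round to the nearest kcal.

2344 kcal/day

BMR = TEE ÷ activity factor = 2813 ÷ 1.2 = 2344.1667 kcal/day.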